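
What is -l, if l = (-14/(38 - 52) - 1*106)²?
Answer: -11025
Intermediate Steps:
l = 11025 (l = (-14/(-14) - 106)² = (-14*(-1/14) - 106)² = (1 - 106)² = (-105)² = 11025)
-l = -1*11025 = -11025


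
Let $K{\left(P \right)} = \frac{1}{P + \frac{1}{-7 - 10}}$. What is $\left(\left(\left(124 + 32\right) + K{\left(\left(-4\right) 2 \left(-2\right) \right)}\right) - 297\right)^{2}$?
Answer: $\frac{1458781636}{73441} \approx 19863.0$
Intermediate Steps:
$K{\left(P \right)} = \frac{1}{- \frac{1}{17} + P}$ ($K{\left(P \right)} = \frac{1}{P + \frac{1}{-17}} = \frac{1}{P - \frac{1}{17}} = \frac{1}{- \frac{1}{17} + P}$)
$\left(\left(\left(124 + 32\right) + K{\left(\left(-4\right) 2 \left(-2\right) \right)}\right) - 297\right)^{2} = \left(\left(\left(124 + 32\right) + \frac{17}{-1 + 17 \left(-4\right) 2 \left(-2\right)}\right) - 297\right)^{2} = \left(\left(156 + \frac{17}{-1 + 17 \left(\left(-8\right) \left(-2\right)\right)}\right) - 297\right)^{2} = \left(\left(156 + \frac{17}{-1 + 17 \cdot 16}\right) - 297\right)^{2} = \left(\left(156 + \frac{17}{-1 + 272}\right) - 297\right)^{2} = \left(\left(156 + \frac{17}{271}\right) - 297\right)^{2} = \left(\frac{42293}{271} - 297\right)^{2} = \left(- \frac{38194}{271}\right)^{2} = \frac{1458781636}{73441}$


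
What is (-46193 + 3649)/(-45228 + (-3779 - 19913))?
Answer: 5318/8615 ≈ 0.61730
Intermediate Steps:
(-46193 + 3649)/(-45228 + (-3779 - 19913)) = -42544/(-45228 - 23692) = -42544/(-68920) = -42544*(-1/68920) = 5318/8615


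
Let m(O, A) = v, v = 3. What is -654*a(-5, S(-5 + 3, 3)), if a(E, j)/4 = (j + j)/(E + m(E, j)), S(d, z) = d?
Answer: -5232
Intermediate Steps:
m(O, A) = 3
a(E, j) = 8*j/(3 + E) (a(E, j) = 4*((j + j)/(E + 3)) = 4*((2*j)/(3 + E)) = 4*(2*j/(3 + E)) = 8*j/(3 + E))
-654*a(-5, S(-5 + 3, 3)) = -5232*(-5 + 3)/(3 - 5) = -5232*(-2)/(-2) = -5232*(-2)*(-1)/2 = -654*8 = -5232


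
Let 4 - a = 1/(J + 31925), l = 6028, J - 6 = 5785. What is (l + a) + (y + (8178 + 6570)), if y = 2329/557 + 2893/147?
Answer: 3059305289765/147054684 ≈ 20804.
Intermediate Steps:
J = 5791 (J = 6 + 5785 = 5791)
a = 150863/37716 (a = 4 - 1/(5791 + 31925) = 4 - 1/37716 = 150863/37716 ≈ 4.0000)
y = 1953764/81879 (y = 2329*(1/557) + 2893*(1/147) = 2329/557 + 2893/147 = 1953764/81879 ≈ 23.862)
(l + a) + (y + (8178 + 6570)) = (6028 + 150863/37716) + (1953764/81879 + (8178 + 6570)) = 227502911/37716 + (1953764/81879 + 14748) = 227502911/37716 + 1209505256/81879 = 3059305289765/147054684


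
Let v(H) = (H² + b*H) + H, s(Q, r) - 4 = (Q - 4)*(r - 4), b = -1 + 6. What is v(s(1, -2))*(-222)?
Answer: -136752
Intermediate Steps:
b = 5
s(Q, r) = 4 + (-4 + Q)*(-4 + r) (s(Q, r) = 4 + (Q - 4)*(r - 4) = 4 + (-4 + Q)*(-4 + r))
v(H) = H² + 6*H (v(H) = (H² + 5*H) + H = H² + 6*H)
v(s(1, -2))*(-222) = ((20 - 4*1 - 4*(-2) + 1*(-2))*(6 + (20 - 4*1 - 4*(-2) + 1*(-2))))*(-222) = ((20 - 4 + 8 - 2)*(6 + (20 - 4 + 8 - 2)))*(-222) = (22*(6 + 22))*(-222) = (22*28)*(-222) = 616*(-222) = -136752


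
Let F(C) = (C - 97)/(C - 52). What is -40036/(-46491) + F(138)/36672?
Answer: 42089040881/48874314624 ≈ 0.86117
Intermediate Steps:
F(C) = (-97 + C)/(-52 + C)
-40036/(-46491) + F(138)/36672 = -40036/(-46491) + ((-97 + 138)/(-52 + 138))/36672 = -40036*(-1/46491) + (41/86)*(1/36672) = 40036/46491 + ((1/86)*41)*(1/36672) = 40036/46491 + (41/86)*(1/36672) = 40036/46491 + 41/3153792 = 42089040881/48874314624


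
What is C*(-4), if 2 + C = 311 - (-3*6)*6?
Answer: -1668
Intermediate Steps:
C = 417 (C = -2 + (311 - (-3*6)*6) = -2 + (311 - (-18)*6) = -2 + (311 - 1*(-108)) = -2 + (311 + 108) = -2 + 419 = 417)
C*(-4) = 417*(-4) = -1668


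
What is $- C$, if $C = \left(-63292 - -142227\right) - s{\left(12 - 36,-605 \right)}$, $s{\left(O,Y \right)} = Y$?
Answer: $-79540$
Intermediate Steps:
$C = 79540$ ($C = \left(-63292 - -142227\right) - -605 = \left(-63292 + 142227\right) + 605 = 78935 + 605 = 79540$)
$- C = \left(-1\right) 79540 = -79540$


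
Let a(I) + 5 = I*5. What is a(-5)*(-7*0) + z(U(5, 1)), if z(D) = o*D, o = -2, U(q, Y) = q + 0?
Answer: -10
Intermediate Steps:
U(q, Y) = q
a(I) = -5 + 5*I (a(I) = -5 + I*5 = -5 + 5*I)
z(D) = -2*D
a(-5)*(-7*0) + z(U(5, 1)) = (-5 + 5*(-5))*(-7*0) - 2*5 = (-5 - 25)*0 - 10 = -30*0 - 10 = 0 - 10 = -10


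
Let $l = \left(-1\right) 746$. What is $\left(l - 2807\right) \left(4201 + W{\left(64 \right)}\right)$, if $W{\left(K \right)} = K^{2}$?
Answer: $-29479241$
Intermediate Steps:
$l = -746$
$\left(l - 2807\right) \left(4201 + W{\left(64 \right)}\right) = \left(-746 - 2807\right) \left(4201 + 64^{2}\right) = - 3553 \left(4201 + 4096\right) = \left(-3553\right) 8297 = -29479241$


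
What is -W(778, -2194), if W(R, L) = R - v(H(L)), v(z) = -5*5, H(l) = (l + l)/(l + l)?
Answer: -803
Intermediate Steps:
H(l) = 1 (H(l) = (2*l)/((2*l)) = (2*l)*(1/(2*l)) = 1)
v(z) = -25 (v(z) = -1*25 = -25)
W(R, L) = 25 + R (W(R, L) = R - 1*(-25) = R + 25 = 25 + R)
-W(778, -2194) = -(25 + 778) = -1*803 = -803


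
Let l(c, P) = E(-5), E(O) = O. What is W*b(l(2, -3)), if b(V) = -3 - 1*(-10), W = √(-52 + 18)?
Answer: 7*I*√34 ≈ 40.817*I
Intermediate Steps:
l(c, P) = -5
W = I*√34 (W = √(-34) = I*√34 ≈ 5.8309*I)
b(V) = 7 (b(V) = -3 + 10 = 7)
W*b(l(2, -3)) = (I*√34)*7 = 7*I*√34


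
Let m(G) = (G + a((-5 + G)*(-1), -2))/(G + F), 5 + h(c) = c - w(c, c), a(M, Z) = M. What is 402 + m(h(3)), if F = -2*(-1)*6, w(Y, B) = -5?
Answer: 1207/3 ≈ 402.33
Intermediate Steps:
F = 12 (F = 2*6 = 12)
h(c) = c (h(c) = -5 + (c - 1*(-5)) = -5 + (c + 5) = -5 + (5 + c) = c)
m(G) = 5/(12 + G) (m(G) = (G + (-5 + G)*(-1))/(G + 12) = (G + (5 - G))/(12 + G) = 5/(12 + G))
402 + m(h(3)) = 402 + 5/(12 + 3) = 402 + 5/15 = 402 + 5*(1/15) = 402 + ⅓ = 1207/3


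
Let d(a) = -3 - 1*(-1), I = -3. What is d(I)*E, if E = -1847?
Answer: 3694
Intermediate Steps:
d(a) = -2 (d(a) = -3 + 1 = -2)
d(I)*E = -2*(-1847) = 3694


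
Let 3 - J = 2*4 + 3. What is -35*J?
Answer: 280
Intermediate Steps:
J = -8 (J = 3 - (2*4 + 3) = 3 - (8 + 3) = 3 - 1*11 = 3 - 11 = -8)
-35*J = -35*(-8) = 280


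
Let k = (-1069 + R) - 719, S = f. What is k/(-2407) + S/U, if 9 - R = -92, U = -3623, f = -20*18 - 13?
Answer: 7009812/8720561 ≈ 0.80383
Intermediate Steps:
f = -373 (f = -360 - 13 = -373)
R = 101 (R = 9 - 1*(-92) = 9 + 92 = 101)
S = -373
k = -1687 (k = (-1069 + 101) - 719 = -968 - 719 = -1687)
k/(-2407) + S/U = -1687/(-2407) - 373/(-3623) = -1687*(-1/2407) - 373*(-1/3623) = 1687/2407 + 373/3623 = 7009812/8720561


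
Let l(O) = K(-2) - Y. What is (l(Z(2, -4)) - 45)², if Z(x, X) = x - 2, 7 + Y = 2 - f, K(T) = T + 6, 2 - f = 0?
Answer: 1156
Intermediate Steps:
f = 2 (f = 2 - 1*0 = 2 + 0 = 2)
K(T) = 6 + T
Y = -7 (Y = -7 + (2 - 1*2) = -7 + (2 - 2) = -7 + 0 = -7)
Z(x, X) = -2 + x
l(O) = 11 (l(O) = (6 - 2) - 1*(-7) = 4 + 7 = 11)
(l(Z(2, -4)) - 45)² = (11 - 45)² = (-34)² = 1156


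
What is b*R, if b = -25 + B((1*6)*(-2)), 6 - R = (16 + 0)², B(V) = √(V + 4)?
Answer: 6250 - 500*I*√2 ≈ 6250.0 - 707.11*I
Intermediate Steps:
B(V) = √(4 + V)
R = -250 (R = 6 - (16 + 0)² = 6 - 1*16² = 6 - 1*256 = 6 - 256 = -250)
b = -25 + 2*I*√2 (b = -25 + √(4 + (1*6)*(-2)) = -25 + √(4 + 6*(-2)) = -25 + √(4 - 12) = -25 + √(-8) = -25 + 2*I*√2 ≈ -25.0 + 2.8284*I)
b*R = (-25 + 2*I*√2)*(-250) = 6250 - 500*I*√2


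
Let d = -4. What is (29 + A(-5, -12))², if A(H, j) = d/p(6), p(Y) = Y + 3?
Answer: 66049/81 ≈ 815.42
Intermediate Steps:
p(Y) = 3 + Y
A(H, j) = -4/9 (A(H, j) = -4/(3 + 6) = -4/9)
(29 + A(-5, -12))² = (29 - 4/9)² = (257/9)² = 66049/81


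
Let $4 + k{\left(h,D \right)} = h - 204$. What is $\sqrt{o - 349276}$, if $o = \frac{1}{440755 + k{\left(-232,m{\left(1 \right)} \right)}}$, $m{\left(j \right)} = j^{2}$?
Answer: $\frac{i \sqrt{67716687563670785}}{440315} \approx 591.0 i$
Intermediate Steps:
$k{\left(h,D \right)} = -208 + h$ ($k{\left(h,D \right)} = -4 + \left(h - 204\right) = -4 + \left(-204 + h\right) = -208 + h$)
$o = \frac{1}{440315}$ ($o = \frac{1}{440755 - 440} = \frac{1}{440315} \approx 2.2711 \cdot 10^{-6}$)
$\sqrt{o - 349276} = \sqrt{\frac{1}{440315} - 349276} = \sqrt{- \frac{153791461939}{440315}} = \frac{i \sqrt{67716687563670785}}{440315}$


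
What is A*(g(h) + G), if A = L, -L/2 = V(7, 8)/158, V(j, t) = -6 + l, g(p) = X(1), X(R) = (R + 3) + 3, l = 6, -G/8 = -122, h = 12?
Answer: 0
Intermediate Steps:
G = 976 (G = -8*(-122) = 976)
X(R) = 6 + R (X(R) = (3 + R) + 3 = 6 + R)
g(p) = 7 (g(p) = 6 + 1 = 7)
V(j, t) = 0 (V(j, t) = -6 + 6 = 0)
L = 0 (L = -0/158 = -2*0 = 0)
A = 0
A*(g(h) + G) = 0*(7 + 976) = 0*983 = 0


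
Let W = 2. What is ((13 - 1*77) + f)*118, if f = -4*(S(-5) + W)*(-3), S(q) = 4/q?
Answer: -29264/5 ≈ -5852.8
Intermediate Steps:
f = 72/5 (f = -4*(4/(-5) + 2)*(-3) = -4*(4*(-⅕) + 2)*(-3) = -4*(-⅘ + 2)*(-3) = -24*(-3)/5 = -4*(-18/5) = 72/5 ≈ 14.400)
((13 - 1*77) + f)*118 = ((13 - 1*77) + 72/5)*118 = ((13 - 77) + 72/5)*118 = (-64 + 72/5)*118 = -248/5*118 = -29264/5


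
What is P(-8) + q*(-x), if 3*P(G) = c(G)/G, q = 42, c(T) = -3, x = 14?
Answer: -4703/8 ≈ -587.88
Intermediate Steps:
P(G) = -1/G (P(G) = (-3/G)/3 = -1/G)
P(-8) + q*(-x) = -1/(-8) + 42*(-1*14) = -1*(-⅛) + 42*(-14) = ⅛ - 588 = -4703/8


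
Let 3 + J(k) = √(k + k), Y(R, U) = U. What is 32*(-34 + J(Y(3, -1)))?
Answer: -1184 + 32*I*√2 ≈ -1184.0 + 45.255*I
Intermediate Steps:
J(k) = -3 + √2*√k (J(k) = -3 + √(k + k) = -3 + √(2*k) = -3 + √2*√k)
32*(-34 + J(Y(3, -1))) = 32*(-34 + (-3 + √2*√(-1))) = 32*(-34 + (-3 + √2*I)) = 32*(-34 + (-3 + I*√2)) = 32*(-37 + I*√2) = -1184 + 32*I*√2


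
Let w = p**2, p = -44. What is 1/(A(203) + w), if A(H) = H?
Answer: 1/2139 ≈ 0.00046751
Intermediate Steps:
w = 1936 (w = (-44)**2 = 1936)
1/(A(203) + w) = 1/(203 + 1936) = 1/2139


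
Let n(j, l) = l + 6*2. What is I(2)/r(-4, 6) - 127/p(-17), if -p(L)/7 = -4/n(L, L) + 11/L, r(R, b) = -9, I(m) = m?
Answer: 96973/819 ≈ 118.40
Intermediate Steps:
n(j, l) = 12 + l (n(j, l) = l + 12 = 12 + l)
p(L) = -77/L + 28/(12 + L) (p(L) = -7*(-4/(12 + L) + 11/L) = -77/L + 28/(12 + L))
I(2)/r(-4, 6) - 127/p(-17) = 2/(-9) - 127*(-17*(12 - 17)/(7*(-132 - 7*(-17)))) = 2*(-⅑) - 127*85/(7*(-132 + 119)) = -2/9 - 127/(7*(-1/17)*(-⅕)*(-13)) = -2/9 - 127/(-91/85) = -2/9 - 127*(-85/91) = -2/9 + 10795/91 = 96973/819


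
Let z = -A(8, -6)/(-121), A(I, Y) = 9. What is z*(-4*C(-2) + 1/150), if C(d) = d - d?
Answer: 3/6050 ≈ 0.00049587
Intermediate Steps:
C(d) = 0
z = 9/121 (z = -9/(-121) = -9*(-1)/121 = -1*(-9/121) = 9/121 ≈ 0.074380)
z*(-4*C(-2) + 1/150) = 9*(-4*0 + 1/150)/121 = 9*(0 + 1/150)/121 = (9/121)*(1/150) = 3/6050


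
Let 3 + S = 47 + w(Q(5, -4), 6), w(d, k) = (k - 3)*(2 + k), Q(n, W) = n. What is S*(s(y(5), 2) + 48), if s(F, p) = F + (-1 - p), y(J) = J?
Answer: 3400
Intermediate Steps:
s(F, p) = -1 + F - p
w(d, k) = (-3 + k)*(2 + k)
S = 68 (S = -3 + (47 + (-6 + 6**2 - 1*6)) = -3 + (47 + (-6 + 36 - 6)) = -3 + (47 + 24) = -3 + 71 = 68)
S*(s(y(5), 2) + 48) = 68*((-1 + 5 - 1*2) + 48) = 68*((-1 + 5 - 2) + 48) = 68*(2 + 48) = 68*50 = 3400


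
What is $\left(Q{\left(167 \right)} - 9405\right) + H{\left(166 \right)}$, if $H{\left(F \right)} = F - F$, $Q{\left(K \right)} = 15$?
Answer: $-9390$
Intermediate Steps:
$H{\left(F \right)} = 0$
$\left(Q{\left(167 \right)} - 9405\right) + H{\left(166 \right)} = \left(15 - 9405\right) + 0 = -9390 + 0 = -9390$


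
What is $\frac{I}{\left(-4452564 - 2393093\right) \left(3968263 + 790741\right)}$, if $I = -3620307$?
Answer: $\frac{3620307}{32578509045628} \approx 1.1113 \cdot 10^{-7}$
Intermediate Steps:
$\frac{I}{\left(-4452564 - 2393093\right) \left(3968263 + 790741\right)} = - \frac{3620307}{\left(-4452564 - 2393093\right) \left(3968263 + 790741\right)} = - \frac{3620307}{\left(-6845657\right) 4759004} = - \frac{3620307}{-32578509045628} = \left(-3620307\right) \left(- \frac{1}{32578509045628}\right) = \frac{3620307}{32578509045628}$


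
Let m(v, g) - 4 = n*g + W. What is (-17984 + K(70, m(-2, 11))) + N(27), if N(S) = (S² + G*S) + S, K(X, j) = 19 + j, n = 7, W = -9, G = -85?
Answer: -19432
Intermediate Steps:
m(v, g) = -5 + 7*g (m(v, g) = 4 + (7*g - 9) = 4 + (-9 + 7*g) = -5 + 7*g)
N(S) = S² - 84*S (N(S) = (S² - 85*S) + S = S² - 84*S)
(-17984 + K(70, m(-2, 11))) + N(27) = (-17984 + (19 + (-5 + 7*11))) + 27*(-84 + 27) = (-17984 + (19 + (-5 + 77))) + 27*(-57) = (-17984 + (19 + 72)) - 1539 = (-17984 + 91) - 1539 = -17893 - 1539 = -19432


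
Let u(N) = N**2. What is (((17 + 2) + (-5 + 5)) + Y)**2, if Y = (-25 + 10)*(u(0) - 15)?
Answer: 59536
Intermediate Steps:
Y = 225 (Y = (-25 + 10)*(0**2 - 15) = -15*(0 - 15) = -15*(-15) = 225)
(((17 + 2) + (-5 + 5)) + Y)**2 = (((17 + 2) + (-5 + 5)) + 225)**2 = ((19 + 0) + 225)**2 = (19 + 225)**2 = 244**2 = 59536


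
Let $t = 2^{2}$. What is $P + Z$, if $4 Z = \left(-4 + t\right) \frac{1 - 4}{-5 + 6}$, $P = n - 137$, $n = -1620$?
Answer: $-1757$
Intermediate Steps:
$P = -1757$ ($P = -1620 - 137 = -1757$)
$t = 4$
$Z = 0$ ($Z = \frac{\left(-4 + 4\right) \frac{1 - 4}{-5 + 6}}{4} = \frac{0 \cdot 1^{-1} \left(-3\right)}{4} = \frac{0 \cdot 1 \left(-3\right)}{4} = \frac{0 \left(-3\right)}{4} = \frac{1}{4} \cdot 0 = 0$)
$P + Z = -1757 + 0 = -1757$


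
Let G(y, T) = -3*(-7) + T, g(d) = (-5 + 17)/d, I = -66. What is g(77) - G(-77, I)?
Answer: 3477/77 ≈ 45.156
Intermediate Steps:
g(d) = 12/d
G(y, T) = 21 + T
g(77) - G(-77, I) = 12/77 - (21 - 66) = 12*(1/77) - 1*(-45) = 12/77 + 45 = 3477/77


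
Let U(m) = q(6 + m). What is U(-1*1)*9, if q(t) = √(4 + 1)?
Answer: 9*√5 ≈ 20.125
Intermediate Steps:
q(t) = √5
U(m) = √5
U(-1*1)*9 = √5*9 = 9*√5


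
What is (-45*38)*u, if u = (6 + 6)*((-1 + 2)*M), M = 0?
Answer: 0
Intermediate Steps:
u = 0 (u = (6 + 6)*((-1 + 2)*0) = 12*(1*0) = 12*0 = 0)
(-45*38)*u = -45*38*0 = -1710*0 = 0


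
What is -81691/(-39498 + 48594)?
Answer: -81691/9096 ≈ -8.9810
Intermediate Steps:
-81691/(-39498 + 48594) = -81691/9096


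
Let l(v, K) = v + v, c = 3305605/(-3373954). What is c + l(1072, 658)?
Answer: 7230451771/3373954 ≈ 2143.0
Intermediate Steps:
c = -3305605/3373954 (c = 3305605*(-1/3373954) = -3305605/3373954 ≈ -0.97974)
l(v, K) = 2*v
c + l(1072, 658) = -3305605/3373954 + 2*1072 = -3305605/3373954 + 2144 = 7230451771/3373954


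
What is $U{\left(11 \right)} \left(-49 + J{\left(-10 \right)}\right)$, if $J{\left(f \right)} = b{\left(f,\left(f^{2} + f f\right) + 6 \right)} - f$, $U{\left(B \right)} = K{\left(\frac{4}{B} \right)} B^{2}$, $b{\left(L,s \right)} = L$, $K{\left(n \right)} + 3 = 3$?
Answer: $0$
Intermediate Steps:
$K{\left(n \right)} = 0$ ($K{\left(n \right)} = -3 + 3 = 0$)
$U{\left(B \right)} = 0$ ($U{\left(B \right)} = 0 B^{2} = 0$)
$J{\left(f \right)} = 0$ ($J{\left(f \right)} = f - f = 0$)
$U{\left(11 \right)} \left(-49 + J{\left(-10 \right)}\right) = 0 \left(-49 + 0\right) = 0 \left(-49\right) = 0$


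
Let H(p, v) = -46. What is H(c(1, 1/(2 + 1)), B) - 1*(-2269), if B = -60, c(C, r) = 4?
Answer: 2223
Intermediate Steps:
H(c(1, 1/(2 + 1)), B) - 1*(-2269) = -46 - 1*(-2269) = -46 + 2269 = 2223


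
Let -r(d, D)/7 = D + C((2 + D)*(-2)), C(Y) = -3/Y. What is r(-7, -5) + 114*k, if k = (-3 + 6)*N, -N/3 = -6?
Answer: 12389/2 ≈ 6194.5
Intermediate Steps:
N = 18 (N = -3*(-6) = 18)
k = 54 (k = (-3 + 6)*18 = 3*18 = 54)
r(d, D) = -7*D + 21/(-4 - 2*D) (r(d, D) = -7*(D - 3*(-1/(2*(2 + D)))) = -7*(D - 3/(-4 - 2*D)) = -7*D + 21/(-4 - 2*D))
r(-7, -5) + 114*k = 7*(-3 - 2*(-5)*(2 - 5))/(2*(2 - 5)) + 114*54 = (7/2)*(-3 - 2*(-5)*(-3))/(-3) + 6156 = (7/2)*(-⅓)*(-3 - 30) + 6156 = (7/2)*(-⅓)*(-33) + 6156 = 77/2 + 6156 = 12389/2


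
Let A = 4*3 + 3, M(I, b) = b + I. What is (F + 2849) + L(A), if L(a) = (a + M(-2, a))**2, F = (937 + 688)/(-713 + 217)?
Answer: 1800343/496 ≈ 3629.7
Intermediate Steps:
F = -1625/496 (F = 1625/(-496) = 1625*(-1/496) = -1625/496 ≈ -3.2762)
M(I, b) = I + b
A = 15 (A = 12 + 3 = 15)
L(a) = (-2 + 2*a)**2 (L(a) = (a + (-2 + a))**2 = (-2 + 2*a)**2)
(F + 2849) + L(A) = (-1625/496 + 2849) + 4*(-1 + 15)**2 = 1411479/496 + 4*14**2 = 1411479/496 + 4*196 = 1411479/496 + 784 = 1800343/496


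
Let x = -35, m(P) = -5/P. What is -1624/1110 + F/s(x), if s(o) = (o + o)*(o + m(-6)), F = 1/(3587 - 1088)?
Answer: -970628149/663422025 ≈ -1.4631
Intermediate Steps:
F = 1/2499 ≈ 0.00040016
s(o) = 2*o*(5/6 + o) (s(o) = (o + o)*(o - 5/(-6)) = (2*o)*(o - 5*(-1/6)) = (2*o)*(o + 5/6) = (2*o)*(5/6 + o) = 2*o*(5/6 + o))
-1624/1110 + F/s(x) = -1624/1110 + 1/(2499*(((1/3)*(-35)*(5 + 6*(-35))))) = -1624*1/1110 + 1/(2499*(((1/3)*(-35)*(5 - 210)))) = -812/555 + 1/(2499*(((1/3)*(-35)*(-205)))) = -812/555 + 1/(2499*(7175/3)) = -812/555 + (1/2499)*(3/7175) = -812/555 + 1/5976775 = -970628149/663422025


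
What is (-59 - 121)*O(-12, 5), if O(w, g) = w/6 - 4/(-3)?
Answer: 120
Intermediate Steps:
O(w, g) = 4/3 + w/6 (O(w, g) = w*(⅙) - 4*(-⅓) = w/6 + 4/3 = 4/3 + w/6)
(-59 - 121)*O(-12, 5) = (-59 - 121)*(4/3 + (⅙)*(-12)) = -180*(4/3 - 2) = -180*(-⅔) = 120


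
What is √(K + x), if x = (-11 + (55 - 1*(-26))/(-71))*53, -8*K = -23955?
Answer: √189615014/284 ≈ 48.486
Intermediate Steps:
K = 23955/8 (K = -⅛*(-23955) = 23955/8 ≈ 2994.4)
x = -45686/71 (x = (-11 + (55 + 26)*(-1/71))*53 = (-11 + 81*(-1/71))*53 = (-11 - 81/71)*53 = -862/71*53 = -45686/71 ≈ -643.46)
√(K + x) = √(23955/8 - 45686/71) = √(1335317/568) = √189615014/284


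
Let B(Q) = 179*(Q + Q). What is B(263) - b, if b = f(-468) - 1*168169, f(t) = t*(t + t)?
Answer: -175725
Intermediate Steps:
f(t) = 2*t² (f(t) = t*(2*t) = 2*t²)
B(Q) = 358*Q (B(Q) = 179*(2*Q) = 358*Q)
b = 269879 (b = 2*(-468)² - 1*168169 = 2*219024 - 168169 = 438048 - 168169 = 269879)
B(263) - b = 358*263 - 1*269879 = 94154 - 269879 = -175725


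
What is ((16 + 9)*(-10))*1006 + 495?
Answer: -251005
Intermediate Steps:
((16 + 9)*(-10))*1006 + 495 = (25*(-10))*1006 + 495 = -250*1006 + 495 = -251500 + 495 = -251005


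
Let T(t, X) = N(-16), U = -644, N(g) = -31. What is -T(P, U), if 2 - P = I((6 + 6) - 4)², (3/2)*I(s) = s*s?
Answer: 31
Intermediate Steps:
I(s) = 2*s²/3 (I(s) = 2*(s*s)/3 = 2*s²/3)
P = -16366/9 (P = 2 - (2*((6 + 6) - 4)²/3)² = 2 - (2*(12 - 4)²/3)² = 2 - ((⅔)*8²)² = 2 - ((⅔)*64)² = 2 - (128/3)² = 2 - 1*16384/9 = 2 - 16384/9 = -16366/9 ≈ -1818.4)
T(t, X) = -31
-T(P, U) = -1*(-31) = 31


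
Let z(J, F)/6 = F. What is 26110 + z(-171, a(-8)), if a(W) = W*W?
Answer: 26494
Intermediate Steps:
a(W) = W**2
z(J, F) = 6*F
26110 + z(-171, a(-8)) = 26110 + 6*(-8)**2 = 26110 + 6*64 = 26110 + 384 = 26494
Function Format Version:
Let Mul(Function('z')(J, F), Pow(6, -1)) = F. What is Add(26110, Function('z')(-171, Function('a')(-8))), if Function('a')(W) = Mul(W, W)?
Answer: 26494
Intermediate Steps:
Function('a')(W) = Pow(W, 2)
Function('z')(J, F) = Mul(6, F)
Add(26110, Function('z')(-171, Function('a')(-8))) = Add(26110, Mul(6, Pow(-8, 2))) = Add(26110, Mul(6, 64)) = Add(26110, 384) = 26494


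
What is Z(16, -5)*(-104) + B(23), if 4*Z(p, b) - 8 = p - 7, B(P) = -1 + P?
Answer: -420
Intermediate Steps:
Z(p, b) = 1/4 + p/4 (Z(p, b) = 2 + (p - 7)/4 = 2 + (-7 + p)/4 = 2 + (-7/4 + p/4) = 1/4 + p/4)
Z(16, -5)*(-104) + B(23) = (1/4 + (1/4)*16)*(-104) + (-1 + 23) = (1/4 + 4)*(-104) + 22 = (17/4)*(-104) + 22 = -442 + 22 = -420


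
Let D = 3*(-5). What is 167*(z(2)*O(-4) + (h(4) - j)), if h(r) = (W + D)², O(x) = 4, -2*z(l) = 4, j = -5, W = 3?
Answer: 23547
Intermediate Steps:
z(l) = -2 (z(l) = -½*4 = -2)
D = -15
h(r) = 144 (h(r) = (3 - 15)² = (-12)² = 144)
167*(z(2)*O(-4) + (h(4) - j)) = 167*(-2*4 + (144 - 1*(-5))) = 167*(-8 + (144 + 5)) = 167*(-8 + 149) = 167*141 = 23547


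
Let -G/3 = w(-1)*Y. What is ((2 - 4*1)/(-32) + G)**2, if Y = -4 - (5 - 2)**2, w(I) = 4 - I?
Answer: 9740641/256 ≈ 38049.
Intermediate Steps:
Y = -13 (Y = -4 - 1*3**2 = -4 - 1*9 = -4 - 9 = -13)
G = 195 (G = -3*(4 - 1*(-1))*(-13) = -3*(4 + 1)*(-13) = -15*(-13) = -3*(-65) = 195)
((2 - 4*1)/(-32) + G)**2 = ((2 - 4*1)/(-32) + 195)**2 = ((2 - 4)*(-1/32) + 195)**2 = (-2*(-1/32) + 195)**2 = (1/16 + 195)**2 = (3121/16)**2 = 9740641/256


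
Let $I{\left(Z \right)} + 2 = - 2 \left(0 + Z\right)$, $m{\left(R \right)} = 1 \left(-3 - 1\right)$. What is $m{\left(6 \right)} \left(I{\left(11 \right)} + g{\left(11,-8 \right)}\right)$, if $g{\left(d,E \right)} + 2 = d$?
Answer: $60$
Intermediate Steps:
$m{\left(R \right)} = -4$ ($m{\left(R \right)} = 1 \left(-4\right) = -4$)
$g{\left(d,E \right)} = -2 + d$
$I{\left(Z \right)} = -2 - 2 Z$ ($I{\left(Z \right)} = -2 - 2 \left(0 + Z\right) = -2 - 2 Z$)
$m{\left(6 \right)} \left(I{\left(11 \right)} + g{\left(11,-8 \right)}\right) = - 4 \left(\left(-2 - 22\right) + \left(-2 + 11\right)\right) = - 4 \left(\left(-2 - 22\right) + 9\right) = - 4 \left(-24 + 9\right) = \left(-4\right) \left(-15\right) = 60$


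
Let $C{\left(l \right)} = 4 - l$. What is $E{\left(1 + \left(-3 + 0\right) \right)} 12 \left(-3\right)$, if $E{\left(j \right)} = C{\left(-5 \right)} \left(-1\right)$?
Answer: $324$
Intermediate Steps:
$E{\left(j \right)} = -9$ ($E{\left(j \right)} = \left(4 - -5\right) \left(-1\right) = \left(4 + 5\right) \left(-1\right) = 9 \left(-1\right) = -9$)
$E{\left(1 + \left(-3 + 0\right) \right)} 12 \left(-3\right) = \left(-9\right) 12 \left(-3\right) = \left(-108\right) \left(-3\right) = 324$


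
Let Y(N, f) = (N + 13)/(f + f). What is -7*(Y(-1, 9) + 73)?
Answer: -1547/3 ≈ -515.67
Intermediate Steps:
Y(N, f) = (13 + N)/(2*f) (Y(N, f) = (13 + N)/((2*f)) = (13 + N)*(1/(2*f)) = (13 + N)/(2*f))
-7*(Y(-1, 9) + 73) = -7*((½)*(13 - 1)/9 + 73) = -7*((½)*(⅑)*12 + 73) = -7*(⅔ + 73) = -7*221/3 = -1547/3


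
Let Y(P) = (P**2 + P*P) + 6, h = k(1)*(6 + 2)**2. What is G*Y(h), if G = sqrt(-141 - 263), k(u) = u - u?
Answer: 12*I*sqrt(101) ≈ 120.6*I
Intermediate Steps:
k(u) = 0
G = 2*I*sqrt(101) (G = sqrt(-404) = 2*I*sqrt(101) ≈ 20.1*I)
h = 0 (h = 0*(6 + 2)**2 = 0*8**2 = 0*64 = 0)
Y(P) = 6 + 2*P**2 (Y(P) = (P**2 + P**2) + 6 = 2*P**2 + 6 = 6 + 2*P**2)
G*Y(h) = (2*I*sqrt(101))*(6 + 2*0**2) = (2*I*sqrt(101))*(6 + 2*0) = (2*I*sqrt(101))*(6 + 0) = (2*I*sqrt(101))*6 = 12*I*sqrt(101)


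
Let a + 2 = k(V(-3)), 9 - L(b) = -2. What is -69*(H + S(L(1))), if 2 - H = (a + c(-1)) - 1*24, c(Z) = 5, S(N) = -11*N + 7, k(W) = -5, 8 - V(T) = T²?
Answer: 5934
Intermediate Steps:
V(T) = 8 - T²
L(b) = 11 (L(b) = 9 - 1*(-2) = 9 + 2 = 11)
S(N) = 7 - 11*N
a = -7 (a = -2 - 5 = -7)
H = 28 (H = 2 - ((-7 + 5) - 1*24) = 2 - (-2 - 24) = 2 - 1*(-26) = 2 + 26 = 28)
-69*(H + S(L(1))) = -69*(28 + (7 - 11*11)) = -69*(28 + (7 - 121)) = -69*(28 - 114) = -69*(-86) = 5934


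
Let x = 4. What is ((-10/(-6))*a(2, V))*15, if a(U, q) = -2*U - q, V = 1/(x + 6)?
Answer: -205/2 ≈ -102.50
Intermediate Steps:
V = ⅒ (V = 1/(4 + 6) = 1/10 = ⅒ ≈ 0.10000)
a(U, q) = -q - 2*U
((-10/(-6))*a(2, V))*15 = ((-10/(-6))*(-1*⅒ - 2*2))*15 = ((-10*(-⅙))*(-⅒ - 4))*15 = ((5/3)*(-41/10))*15 = -41/6*15 = -205/2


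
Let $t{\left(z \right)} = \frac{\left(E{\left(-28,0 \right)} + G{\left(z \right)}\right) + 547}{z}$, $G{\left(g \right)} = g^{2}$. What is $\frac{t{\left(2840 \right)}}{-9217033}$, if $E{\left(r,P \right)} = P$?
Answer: $- \frac{8066147}{26176373720} \approx -0.00030815$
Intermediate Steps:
$t{\left(z \right)} = \frac{547 + z^{2}}{z}$ ($t{\left(z \right)} = \frac{\left(0 + z^{2}\right) + 547}{z} = \frac{z^{2} + 547}{z} = \frac{547 + z^{2}}{z}$)
$\frac{t{\left(2840 \right)}}{-9217033} = \frac{2840 + \frac{547}{2840}}{-9217033} = \left(2840 + 547 \cdot \frac{1}{2840}\right) \left(- \frac{1}{9217033}\right) = \left(2840 + \frac{547}{2840}\right) \left(- \frac{1}{9217033}\right) = \frac{8066147}{2840} \left(- \frac{1}{9217033}\right) = - \frac{8066147}{26176373720}$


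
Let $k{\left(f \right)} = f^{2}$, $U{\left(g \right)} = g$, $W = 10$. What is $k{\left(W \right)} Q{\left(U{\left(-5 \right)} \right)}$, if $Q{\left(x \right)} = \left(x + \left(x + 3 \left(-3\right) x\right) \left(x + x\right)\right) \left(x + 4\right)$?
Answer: $40500$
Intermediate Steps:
$Q{\left(x \right)} = \left(4 + x\right) \left(x - 16 x^{2}\right)$ ($Q{\left(x \right)} = \left(x + \left(x - 9 x\right) 2 x\right) \left(4 + x\right) = \left(x + - 8 x 2 x\right) \left(4 + x\right) = \left(x - 16 x^{2}\right) \left(4 + x\right) = \left(4 + x\right) \left(x - 16 x^{2}\right)$)
$k{\left(W \right)} Q{\left(U{\left(-5 \right)} \right)} = 10^{2} \left(- 5 \left(4 - -315 - 16 \left(-5\right)^{2}\right)\right) = 100 \left(- 5 \left(4 + 315 - 400\right)\right) = 100 \left(\left(-5\right) \left(-81\right)\right) = 100 \cdot 405 = 40500$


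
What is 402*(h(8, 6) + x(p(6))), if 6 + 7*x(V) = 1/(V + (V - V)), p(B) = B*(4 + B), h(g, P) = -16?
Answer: -474293/70 ≈ -6775.6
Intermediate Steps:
x(V) = -6/7 + 1/(7*V) (x(V) = -6/7 + 1/(7*(V + (V - V))) = -6/7 + 1/(7*(V + 0)) = -6/7 + 1/(7*V))
402*(h(8, 6) + x(p(6))) = 402*(-16 + (1 - 36*(4 + 6))/(7*((6*(4 + 6))))) = 402*(-16 + (1 - 36*10)/(7*((6*10)))) = 402*(-16 + (⅐)*(1 - 6*60)/60) = 402*(-16 + (⅐)*(1/60)*(1 - 360)) = 402*(-16 + (⅐)*(1/60)*(-359)) = 402*(-16 - 359/420) = 402*(-7079/420) = -474293/70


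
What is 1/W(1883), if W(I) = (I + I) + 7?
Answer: 1/3773 ≈ 0.00026504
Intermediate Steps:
W(I) = 7 + 2*I (W(I) = 2*I + 7 = 7 + 2*I)
1/W(1883) = 1/(7 + 2*1883) = 1/(7 + 3766) = 1/3773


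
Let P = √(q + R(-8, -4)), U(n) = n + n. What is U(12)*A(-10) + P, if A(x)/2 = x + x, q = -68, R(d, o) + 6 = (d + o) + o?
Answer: -960 + 3*I*√10 ≈ -960.0 + 9.4868*I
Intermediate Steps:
R(d, o) = -6 + d + 2*o (R(d, o) = -6 + ((d + o) + o) = -6 + (d + 2*o) = -6 + d + 2*o)
U(n) = 2*n
A(x) = 4*x (A(x) = 2*(x + x) = 2*(2*x) = 4*x)
P = 3*I*√10 (P = √(-68 + (-6 - 8 + 2*(-4))) = √(-68 + (-6 - 8 - 8)) = √(-68 - 22) = √(-90) = 3*I*√10 ≈ 9.4868*I)
U(12)*A(-10) + P = (2*12)*(4*(-10)) + 3*I*√10 = 24*(-40) + 3*I*√10 = -960 + 3*I*√10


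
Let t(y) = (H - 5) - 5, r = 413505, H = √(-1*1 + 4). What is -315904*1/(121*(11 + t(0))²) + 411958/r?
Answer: -130578036602/50034105 + 157952*√3/121 ≈ -348.78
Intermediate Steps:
H = √3 (H = √(-1 + 4) = √3 ≈ 1.7320)
t(y) = -10 + √3 (t(y) = (√3 - 5) - 5 = (-5 + √3) - 5 = -10 + √3)
-315904*1/(121*(11 + t(0))²) + 411958/r = -315904*1/(121*(11 + (-10 + √3))²) + 411958/413505 = -315904*1/(121*(1 + √3)²) + 411958*(1/413505) = -315904/(11 + 11*√3)² + 411958/413505 = 411958/413505 - 315904/(11 + 11*√3)²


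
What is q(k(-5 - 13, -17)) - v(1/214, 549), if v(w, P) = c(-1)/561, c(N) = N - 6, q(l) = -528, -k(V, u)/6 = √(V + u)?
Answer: -296201/561 ≈ -527.99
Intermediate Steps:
k(V, u) = -6*√(V + u)
c(N) = -6 + N
v(w, P) = -7/561 (v(w, P) = (-6 - 1)/561 = -7*1/561 = -7/561)
q(k(-5 - 13, -17)) - v(1/214, 549) = -528 - 1*(-7/561) = -528 + 7/561 = -296201/561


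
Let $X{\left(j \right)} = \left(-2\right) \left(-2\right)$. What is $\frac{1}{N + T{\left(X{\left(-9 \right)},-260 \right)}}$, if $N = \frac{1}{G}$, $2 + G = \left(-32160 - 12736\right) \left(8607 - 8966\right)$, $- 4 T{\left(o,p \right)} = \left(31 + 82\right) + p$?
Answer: $\frac{32235324}{1184648159} \approx 0.027211$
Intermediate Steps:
$X{\left(j \right)} = 4$
$T{\left(o,p \right)} = - \frac{113}{4} - \frac{p}{4}$ ($T{\left(o,p \right)} = - \frac{\left(31 + 82\right) + p}{4} = - \frac{113 + p}{4} = - \frac{113}{4} - \frac{p}{4}$)
$G = 16117662$ ($G = -2 + \left(-32160 - 12736\right) \left(8607 - 8966\right) = -2 - -16117664 = -2 + 16117664 = 16117662$)
$N = \frac{1}{16117662} \approx 6.2044 \cdot 10^{-8}$
$\frac{1}{N + T{\left(X{\left(-9 \right)},-260 \right)}} = \frac{1}{\frac{1}{16117662} - - \frac{147}{4}} = \frac{1}{\frac{1}{16117662} + \left(- \frac{113}{4} + 65\right)} = \frac{1}{\frac{1}{16117662} + \frac{147}{4}} = \frac{1}{\frac{1184648159}{32235324}} = \frac{32235324}{1184648159}$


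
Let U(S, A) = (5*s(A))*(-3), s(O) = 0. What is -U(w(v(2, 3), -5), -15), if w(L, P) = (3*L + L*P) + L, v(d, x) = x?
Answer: 0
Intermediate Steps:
w(L, P) = 4*L + L*P
U(S, A) = 0 (U(S, A) = (5*0)*(-3) = 0*(-3) = 0)
-U(w(v(2, 3), -5), -15) = -1*0 = 0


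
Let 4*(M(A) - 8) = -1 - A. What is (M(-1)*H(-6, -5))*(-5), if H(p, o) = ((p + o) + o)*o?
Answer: -3200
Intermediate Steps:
M(A) = 31/4 - A/4 (M(A) = 8 + (-1 - A)/4 = 8 + (-¼ - A/4) = 31/4 - A/4)
H(p, o) = o*(p + 2*o) (H(p, o) = ((o + p) + o)*o = (p + 2*o)*o = o*(p + 2*o))
(M(-1)*H(-6, -5))*(-5) = ((31/4 - ¼*(-1))*(-5*(-6 + 2*(-5))))*(-5) = ((31/4 + ¼)*(-5*(-6 - 10)))*(-5) = (8*(-5*(-16)))*(-5) = (8*80)*(-5) = 640*(-5) = -3200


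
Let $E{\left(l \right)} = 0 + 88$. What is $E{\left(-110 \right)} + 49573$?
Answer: $49661$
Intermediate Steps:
$E{\left(l \right)} = 88$
$E{\left(-110 \right)} + 49573 = 88 + 49573 = 49661$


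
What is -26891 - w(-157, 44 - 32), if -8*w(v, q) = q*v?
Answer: -54253/2 ≈ -27127.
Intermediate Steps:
w(v, q) = -q*v/8
-26891 - w(-157, 44 - 32) = -26891 - (-1)*(44 - 32)*(-157)/8 = -26891 - (-1)*12*(-157)/8 = -26891 - 1*471/2 = -26891 - 471/2 = -54253/2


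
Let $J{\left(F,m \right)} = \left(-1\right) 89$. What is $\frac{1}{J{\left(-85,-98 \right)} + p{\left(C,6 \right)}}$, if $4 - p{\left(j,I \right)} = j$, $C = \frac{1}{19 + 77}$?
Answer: $- \frac{96}{8161} \approx -0.011763$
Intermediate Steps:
$C = \frac{1}{96} \approx 0.010417$
$p{\left(j,I \right)} = 4 - j$
$J{\left(F,m \right)} = -89$
$\frac{1}{J{\left(-85,-98 \right)} + p{\left(C,6 \right)}} = \frac{1}{-89 + \left(4 - \frac{1}{96}\right)} = \frac{1}{-89 + \frac{383}{96}} = \frac{1}{- \frac{8161}{96}} = - \frac{96}{8161}$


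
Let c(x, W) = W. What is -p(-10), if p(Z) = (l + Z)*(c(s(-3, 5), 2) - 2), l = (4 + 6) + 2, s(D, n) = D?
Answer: 0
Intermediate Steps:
l = 12 (l = 10 + 2 = 12)
p(Z) = 0 (p(Z) = (12 + Z)*(2 - 2) = (12 + Z)*0 = 0)
-p(-10) = -1*0 = 0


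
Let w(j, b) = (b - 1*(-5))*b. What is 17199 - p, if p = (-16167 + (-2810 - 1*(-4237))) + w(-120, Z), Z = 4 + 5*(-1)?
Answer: 31943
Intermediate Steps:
Z = -1 (Z = 4 - 5 = -1)
w(j, b) = b*(5 + b) (w(j, b) = (b + 5)*b = (5 + b)*b = b*(5 + b))
p = -14744 (p = (-16167 + (-2810 - 1*(-4237))) - (5 - 1) = (-16167 + (-2810 + 4237)) - 1*4 = (-16167 + 1427) - 4 = -14740 - 4 = -14744)
17199 - p = 17199 - 1*(-14744) = 17199 + 14744 = 31943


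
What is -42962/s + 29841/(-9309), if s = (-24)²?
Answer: -2397251/30816 ≈ -77.792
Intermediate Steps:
s = 576
-42962/s + 29841/(-9309) = -42962/576 + 29841/(-9309) = -42962*1/576 + 29841*(-1/9309) = -21481/288 - 343/107 = -2397251/30816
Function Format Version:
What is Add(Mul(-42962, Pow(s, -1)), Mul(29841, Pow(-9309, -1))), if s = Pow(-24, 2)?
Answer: Rational(-2397251, 30816) ≈ -77.792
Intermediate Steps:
s = 576
Add(Mul(-42962, Pow(s, -1)), Mul(29841, Pow(-9309, -1))) = Add(Mul(-42962, Pow(576, -1)), Mul(29841, Pow(-9309, -1))) = Add(Mul(-42962, Rational(1, 576)), Mul(29841, Rational(-1, 9309))) = Add(Rational(-21481, 288), Rational(-343, 107)) = Rational(-2397251, 30816)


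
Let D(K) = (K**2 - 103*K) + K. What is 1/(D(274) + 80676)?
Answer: 1/127804 ≈ 7.8245e-6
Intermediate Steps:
D(K) = K**2 - 102*K
1/(D(274) + 80676) = 1/(274*(-102 + 274) + 80676) = 1/(274*172 + 80676) = 1/(47128 + 80676) = 1/127804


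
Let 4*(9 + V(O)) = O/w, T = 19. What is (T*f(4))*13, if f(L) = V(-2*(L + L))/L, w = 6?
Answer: -7163/12 ≈ -596.92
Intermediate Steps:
V(O) = -9 + O/24 (V(O) = -9 + (O/6)/4 = -9 + O/24)
f(L) = (-9 - L/6)/L (f(L) = (-9 + (-2*(L + L))/24)/L = (-9 + (-4*L)/24)/L = (-9 - L/6)/L)
(T*f(4))*13 = (19*((⅙)*(-54 - 1*4)/4))*13 = (19*((⅙)*(¼)*(-54 - 4)))*13 = (19*((⅙)*(¼)*(-58)))*13 = (19*(-29/12))*13 = -551/12*13 = -7163/12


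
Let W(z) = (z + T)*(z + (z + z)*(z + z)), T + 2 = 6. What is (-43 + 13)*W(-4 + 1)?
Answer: -990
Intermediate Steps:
T = 4 (T = -2 + 6 = 4)
W(z) = (4 + z)*(z + 4*z²) (W(z) = (z + 4)*(z + (z + z)*(z + z)) = (4 + z)*(z + (2*z)*(2*z)) = (4 + z)*(z + 4*z²))
(-43 + 13)*W(-4 + 1) = (-43 + 13)*((-4 + 1)*(4 + 4*(-4 + 1)² + 17*(-4 + 1))) = -(-90)*(4 + 4*(-3)² + 17*(-3)) = -(-90)*(4 + 4*9 - 51) = -(-90)*(4 + 36 - 51) = -(-90)*(-11) = -30*33 = -990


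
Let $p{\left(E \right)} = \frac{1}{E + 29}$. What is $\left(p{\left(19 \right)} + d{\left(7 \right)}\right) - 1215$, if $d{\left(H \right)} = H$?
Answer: $- \frac{57983}{48} \approx -1208.0$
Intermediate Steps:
$p{\left(E \right)} = \frac{1}{29 + E}$
$\left(p{\left(19 \right)} + d{\left(7 \right)}\right) - 1215 = \left(\frac{1}{29 + 19} + 7\right) - 1215 = \left(\frac{1}{48} + 7\right) - 1215 = \frac{337}{48} - 1215 = - \frac{57983}{48}$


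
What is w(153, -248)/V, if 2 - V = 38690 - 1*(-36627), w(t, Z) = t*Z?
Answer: 12648/25105 ≈ 0.50380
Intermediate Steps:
w(t, Z) = Z*t
V = -75315 (V = 2 - (38690 - 1*(-36627)) = 2 - (38690 + 36627) = 2 - 1*75317 = 2 - 75317 = -75315)
w(153, -248)/V = -248*153/(-75315) = -37944*(-1/75315) = 12648/25105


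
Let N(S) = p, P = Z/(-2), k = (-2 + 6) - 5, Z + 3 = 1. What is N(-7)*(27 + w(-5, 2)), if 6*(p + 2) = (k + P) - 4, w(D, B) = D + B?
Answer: -64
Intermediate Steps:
Z = -2 (Z = -3 + 1 = -2)
w(D, B) = B + D
k = -1 (k = 4 - 5 = -1)
P = 1 (P = -2/(-2) = -2*(-½) = 1)
p = -8/3 (p = -2 + ((-1 + 1) - 4)/6 = -2 + (0 - 4)/6 = -2 + (⅙)*(-4) = -2 - ⅔ = -8/3 ≈ -2.6667)
N(S) = -8/3
N(-7)*(27 + w(-5, 2)) = -8*(27 + (2 - 5))/3 = -8*(27 - 3)/3 = -8/3*24 = -64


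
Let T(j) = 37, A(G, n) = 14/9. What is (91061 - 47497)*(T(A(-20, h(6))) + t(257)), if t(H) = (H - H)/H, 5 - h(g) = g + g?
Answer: 1611868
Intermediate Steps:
h(g) = 5 - 2*g (h(g) = 5 - (g + g) = 5 - 2*g)
t(H) = 0 (t(H) = 0/H = 0)
A(G, n) = 14/9 (A(G, n) = 14*(1/9) = 14/9)
(91061 - 47497)*(T(A(-20, h(6))) + t(257)) = (91061 - 47497)*(37 + 0) = 43564*37 = 1611868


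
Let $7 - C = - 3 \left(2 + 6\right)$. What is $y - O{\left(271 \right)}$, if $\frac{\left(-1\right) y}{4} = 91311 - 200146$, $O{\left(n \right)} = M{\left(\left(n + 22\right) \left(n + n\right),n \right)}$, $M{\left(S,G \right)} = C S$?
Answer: $-4487646$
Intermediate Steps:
$C = 31$ ($C = 7 - - 3 \left(2 + 6\right) = 7 - \left(-3\right) 8 = 7 - -24 = 7 + 24 = 31$)
$M{\left(S,G \right)} = 31 S$
$O{\left(n \right)} = 62 n \left(22 + n\right)$ ($O{\left(n \right)} = 31 \left(n + 22\right) \left(n + n\right) = 31 \left(22 + n\right) 2 n = 31 \cdot 2 n \left(22 + n\right) = 62 n \left(22 + n\right)$)
$y = 435340$ ($y = - 4 \left(91311 - 200146\right) = \left(-4\right) \left(-108835\right) = 435340$)
$y - O{\left(271 \right)} = 435340 - 62 \cdot 271 \left(22 + 271\right) = 435340 - 62 \cdot 271 \cdot 293 = 435340 - 4922986 = -4487646$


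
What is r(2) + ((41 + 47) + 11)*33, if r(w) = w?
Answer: 3269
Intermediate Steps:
r(2) + ((41 + 47) + 11)*33 = 2 + ((41 + 47) + 11)*33 = 2 + (88 + 11)*33 = 2 + 99*33 = 2 + 3267 = 3269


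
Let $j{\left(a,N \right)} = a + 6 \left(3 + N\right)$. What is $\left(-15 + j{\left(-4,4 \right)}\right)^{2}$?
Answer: $529$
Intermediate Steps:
$j{\left(a,N \right)} = 18 + a + 6 N$ ($j{\left(a,N \right)} = a + \left(18 + 6 N\right) = 18 + a + 6 N$)
$\left(-15 + j{\left(-4,4 \right)}\right)^{2} = \left(-15 + \left(18 - 4 + 6 \cdot 4\right)\right)^{2} = \left(-15 + \left(18 - 4 + 24\right)\right)^{2} = \left(-15 + 38\right)^{2} = 23^{2} = 529$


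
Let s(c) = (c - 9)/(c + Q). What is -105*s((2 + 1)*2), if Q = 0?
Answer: 105/2 ≈ 52.500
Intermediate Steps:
s(c) = (-9 + c)/c (s(c) = (c - 9)/(c + 0) = (-9 + c)/c)
-105*s((2 + 1)*2) = -105*(-9 + (2 + 1)*2)/((2 + 1)*2) = -105*(-9 + 3*2)/(3*2) = -105*(-9 + 6)/6 = -35*(-3)/2 = -105*(-½) = 105/2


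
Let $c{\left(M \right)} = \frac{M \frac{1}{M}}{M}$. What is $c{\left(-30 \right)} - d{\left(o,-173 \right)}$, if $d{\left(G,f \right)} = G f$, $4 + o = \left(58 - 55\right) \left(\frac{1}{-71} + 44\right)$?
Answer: $\frac{47151079}{2130} \approx 22137.0$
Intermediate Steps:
$o = \frac{9085}{71}$ ($o = -4 + \left(58 - 55\right) \left(\frac{1}{-71} + 44\right) = -4 + 3 \left(- \frac{1}{71} + 44\right) = -4 + 3 \cdot \frac{3123}{71} = -4 + \frac{9369}{71} = \frac{9085}{71} \approx 127.96$)
$c{\left(M \right)} = \frac{1}{M}$ ($c{\left(M \right)} = 1 \frac{1}{M} = \frac{1}{M}$)
$c{\left(-30 \right)} - d{\left(o,-173 \right)} = \frac{1}{-30} - \frac{9085}{71} \left(-173\right) = - \frac{1}{30} - - \frac{1571705}{71} = - \frac{1}{30} + \frac{1571705}{71} = \frac{47151079}{2130}$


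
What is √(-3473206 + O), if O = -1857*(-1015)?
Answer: I*√1588351 ≈ 1260.3*I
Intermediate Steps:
O = 1884855
√(-3473206 + O) = √(-3473206 + 1884855) = √(-1588351) = I*√1588351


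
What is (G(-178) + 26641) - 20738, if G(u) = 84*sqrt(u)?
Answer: 5903 + 84*I*sqrt(178) ≈ 5903.0 + 1120.7*I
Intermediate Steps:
(G(-178) + 26641) - 20738 = (84*sqrt(-178) + 26641) - 20738 = (84*(I*sqrt(178)) + 26641) - 20738 = (84*I*sqrt(178) + 26641) - 20738 = (26641 + 84*I*sqrt(178)) - 20738 = 5903 + 84*I*sqrt(178)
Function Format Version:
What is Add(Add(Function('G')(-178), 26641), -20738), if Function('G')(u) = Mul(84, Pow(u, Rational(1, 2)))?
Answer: Add(5903, Mul(84, I, Pow(178, Rational(1, 2)))) ≈ Add(5903.0, Mul(1120.7, I))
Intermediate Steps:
Add(Add(Function('G')(-178), 26641), -20738) = Add(Add(Mul(84, Pow(-178, Rational(1, 2))), 26641), -20738) = Add(Add(Mul(84, Mul(I, Pow(178, Rational(1, 2)))), 26641), -20738) = Add(Add(Mul(84, I, Pow(178, Rational(1, 2))), 26641), -20738) = Add(Add(26641, Mul(84, I, Pow(178, Rational(1, 2)))), -20738) = Add(5903, Mul(84, I, Pow(178, Rational(1, 2))))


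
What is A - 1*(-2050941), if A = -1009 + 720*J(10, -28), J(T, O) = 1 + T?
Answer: 2057852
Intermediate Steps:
A = 6911 (A = -1009 + 720*(1 + 10) = -1009 + 720*11 = -1009 + 7920 = 6911)
A - 1*(-2050941) = 6911 - 1*(-2050941) = 6911 + 2050941 = 2057852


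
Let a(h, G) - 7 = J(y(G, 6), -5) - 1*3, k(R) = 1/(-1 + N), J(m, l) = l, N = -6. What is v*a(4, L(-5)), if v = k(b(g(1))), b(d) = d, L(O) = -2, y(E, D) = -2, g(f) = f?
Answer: ⅐ ≈ 0.14286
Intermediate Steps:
k(R) = -⅐ (k(R) = 1/(-1 - 6) = 1/(-7) = -⅐)
v = -⅐ ≈ -0.14286
a(h, G) = -1 (a(h, G) = 7 + (-5 - 1*3) = 7 + (-5 - 3) = 7 - 8 = -1)
v*a(4, L(-5)) = -⅐*(-1) = ⅐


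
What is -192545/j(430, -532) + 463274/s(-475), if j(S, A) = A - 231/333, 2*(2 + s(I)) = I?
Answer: -44548431587/28322791 ≈ -1572.9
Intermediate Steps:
s(I) = -2 + I/2
j(S, A) = -77/111 + A (j(S, A) = A - 231*1/333 = A - 77/111 = -77/111 + A)
-192545/j(430, -532) + 463274/s(-475) = -192545/(-77/111 - 532) + 463274/(-2 + (½)*(-475)) = -192545/(-59129/111) + 463274/(-2 - 475/2) = -192545*(-111/59129) + 463274/(-479/2) = 21372495/59129 + 463274*(-2/479) = 21372495/59129 - 926548/479 = -44548431587/28322791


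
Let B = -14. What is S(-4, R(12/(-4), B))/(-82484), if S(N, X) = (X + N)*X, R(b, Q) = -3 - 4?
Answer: -77/82484 ≈ -0.00093351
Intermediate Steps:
R(b, Q) = -7
S(N, X) = X*(N + X) (S(N, X) = (N + X)*X = X*(N + X))
S(-4, R(12/(-4), B))/(-82484) = -7*(-4 - 7)/(-82484) = -7*(-11)*(-1/82484) = 77*(-1/82484) = -77/82484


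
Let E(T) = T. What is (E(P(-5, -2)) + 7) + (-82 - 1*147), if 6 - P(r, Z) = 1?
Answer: -217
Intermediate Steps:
P(r, Z) = 5 (P(r, Z) = 6 - 1*1 = 6 - 1 = 5)
(E(P(-5, -2)) + 7) + (-82 - 1*147) = (5 + 7) + (-82 - 1*147) = 12 + (-82 - 147) = 12 - 229 = -217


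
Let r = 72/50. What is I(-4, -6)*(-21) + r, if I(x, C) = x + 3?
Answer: 561/25 ≈ 22.440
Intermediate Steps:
I(x, C) = 3 + x
r = 36/25 (r = 72*(1/50) = 36/25 ≈ 1.4400)
I(-4, -6)*(-21) + r = (3 - 4)*(-21) + 36/25 = -1*(-21) + 36/25 = 21 + 36/25 = 561/25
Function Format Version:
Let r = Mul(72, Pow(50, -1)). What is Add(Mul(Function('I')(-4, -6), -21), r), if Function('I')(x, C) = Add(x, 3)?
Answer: Rational(561, 25) ≈ 22.440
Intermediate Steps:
Function('I')(x, C) = Add(3, x)
r = Rational(36, 25) (r = Mul(72, Rational(1, 50)) = Rational(36, 25) ≈ 1.4400)
Add(Mul(Function('I')(-4, -6), -21), r) = Add(Mul(Add(3, -4), -21), Rational(36, 25)) = Add(Mul(-1, -21), Rational(36, 25)) = Add(21, Rational(36, 25)) = Rational(561, 25)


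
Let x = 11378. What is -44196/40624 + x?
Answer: 115543919/10156 ≈ 11377.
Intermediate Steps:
-44196/40624 + x = -44196/40624 + 11378 = -44196*1/40624 + 11378 = -11049/10156 + 11378 = 115543919/10156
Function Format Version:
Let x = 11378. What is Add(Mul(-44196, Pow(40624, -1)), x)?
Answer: Rational(115543919, 10156) ≈ 11377.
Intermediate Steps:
Add(Mul(-44196, Pow(40624, -1)), x) = Add(Mul(-44196, Pow(40624, -1)), 11378) = Add(Mul(-44196, Rational(1, 40624)), 11378) = Add(Rational(-11049, 10156), 11378) = Rational(115543919, 10156)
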